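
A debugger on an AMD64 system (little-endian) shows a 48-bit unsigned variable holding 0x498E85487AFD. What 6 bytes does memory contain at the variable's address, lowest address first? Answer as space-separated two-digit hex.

Split into bytes (most-significant first): 49 8E 85 48 7A FD.
In little-endian order the low byte comes first in memory.
So at ascending addresses the bytes are FD 7A 48 85 8E 49.

FD 7A 48 85 8E 49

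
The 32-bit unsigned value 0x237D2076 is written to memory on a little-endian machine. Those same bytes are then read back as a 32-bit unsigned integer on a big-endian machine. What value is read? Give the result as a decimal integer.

1981840675

Stored little-endian, the bytes at ascending addresses are 76 20 7D 23.
Read back as big-endian, the last byte is least significant, giving 0x76207D23.
0x76207D23 = 1981840675.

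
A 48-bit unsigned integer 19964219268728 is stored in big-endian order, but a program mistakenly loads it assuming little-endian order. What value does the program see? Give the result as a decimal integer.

132620843755538

19964219268728 in 48-bit hexadecimal is 0x122848329E78.
Stored big-endian, the bytes at ascending addresses are 12 28 48 32 9E 78.
Read back as little-endian, the first byte is least significant, giving 0x789E32482812.
0x789E32482812 = 132620843755538.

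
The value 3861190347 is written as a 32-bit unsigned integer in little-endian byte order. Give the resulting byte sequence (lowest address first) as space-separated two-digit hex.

3861190347 in hexadecimal, padded to 32 bits, is 0xE62516CB.
Split into bytes (most-significant first): E6 25 16 CB.
Little-endian stores the least-significant byte at the lowest address.
So at ascending addresses the bytes are CB 16 25 E6.

CB 16 25 E6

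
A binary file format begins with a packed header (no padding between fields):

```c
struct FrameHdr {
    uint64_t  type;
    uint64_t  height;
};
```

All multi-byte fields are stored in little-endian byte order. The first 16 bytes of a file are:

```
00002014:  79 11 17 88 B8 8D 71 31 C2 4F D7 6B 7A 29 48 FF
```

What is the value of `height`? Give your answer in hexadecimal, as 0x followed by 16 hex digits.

`height` follows `type` (8 bytes), so it starts at byte offset 8 and occupies 8 bytes.
Bytes at offsets 8..15: C2 4F D7 6B 7A 29 48 FF.
In little-endian order the low byte comes first in memory.
Reassemble most-significant byte first: FF 48 29 7A 6B D7 4F C2 → 0xFF48297A6BD74FC2.

0xFF48297A6BD74FC2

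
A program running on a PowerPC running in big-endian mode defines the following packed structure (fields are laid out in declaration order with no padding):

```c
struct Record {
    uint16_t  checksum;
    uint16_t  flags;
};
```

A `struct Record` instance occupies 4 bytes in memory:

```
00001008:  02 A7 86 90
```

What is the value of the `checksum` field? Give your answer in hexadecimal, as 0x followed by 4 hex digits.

0x02A7

`checksum` is the first field, at byte offset 0, occupying 2 bytes.
Bytes at offsets 0..1: 02 A7.
In big-endian order the high byte comes first in memory.
The bytes are already most-significant first: 0x02A7.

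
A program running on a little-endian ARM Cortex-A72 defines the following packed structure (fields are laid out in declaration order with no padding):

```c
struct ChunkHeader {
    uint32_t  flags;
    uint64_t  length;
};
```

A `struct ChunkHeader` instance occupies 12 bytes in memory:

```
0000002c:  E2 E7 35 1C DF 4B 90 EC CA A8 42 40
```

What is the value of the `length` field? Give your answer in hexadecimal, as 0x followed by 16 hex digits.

`length` follows `flags` (4 bytes), so it starts at byte offset 4 and occupies 8 bytes.
Bytes at offsets 4..11: DF 4B 90 EC CA A8 42 40.
Little-endian: lowest address holds the least-significant byte.
Reassemble most-significant byte first: 40 42 A8 CA EC 90 4B DF → 0x4042A8CAEC904BDF.

0x4042A8CAEC904BDF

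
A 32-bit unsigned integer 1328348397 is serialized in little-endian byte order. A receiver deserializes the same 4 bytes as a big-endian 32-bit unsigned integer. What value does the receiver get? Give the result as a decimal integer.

1328348397 in 32-bit hexadecimal is 0x4F2CFCED.
Stored little-endian, the bytes at ascending addresses are ED FC 2C 4F.
Read back as big-endian, the last byte is least significant, giving 0xEDFC2C4F.
0xEDFC2C4F = 3992726607.

3992726607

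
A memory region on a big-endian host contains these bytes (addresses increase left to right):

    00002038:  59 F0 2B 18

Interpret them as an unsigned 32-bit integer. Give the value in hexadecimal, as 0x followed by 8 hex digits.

0x59F02B18

In big-endian order the high byte comes first in memory.
The bytes are already most-significant first: 0x59F02B18.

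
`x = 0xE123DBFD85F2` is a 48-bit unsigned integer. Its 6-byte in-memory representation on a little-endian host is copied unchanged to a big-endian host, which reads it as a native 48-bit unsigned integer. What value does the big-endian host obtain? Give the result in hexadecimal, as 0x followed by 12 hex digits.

Stored little-endian, the bytes at ascending addresses are F2 85 FD DB 23 E1.
Read back as big-endian, the last byte is least significant, giving 0xF285FDDB23E1.

0xF285FDDB23E1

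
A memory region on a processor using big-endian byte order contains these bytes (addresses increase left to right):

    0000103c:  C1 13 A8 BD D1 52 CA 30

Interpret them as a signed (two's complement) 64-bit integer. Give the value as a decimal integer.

-4534094866617808336

Big-endian stores the most-significant byte at the lowest address.
The bytes are already most-significant first: 0xC113A8BDD152CA30.
Top bit is set, so as a signed 64-bit value this is 0xC113A8BDD152CA30 − 2^64 = -4534094866617808336.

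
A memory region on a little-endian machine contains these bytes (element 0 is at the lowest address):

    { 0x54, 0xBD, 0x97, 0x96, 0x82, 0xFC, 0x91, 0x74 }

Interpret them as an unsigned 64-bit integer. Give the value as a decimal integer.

8399772417825160532

Little-endian: lowest address holds the least-significant byte.
Reassemble most-significant byte first: 74 91 FC 82 96 97 BD 54 → 0x7491FC829697BD54.
0x7491FC829697BD54 = 8399772417825160532.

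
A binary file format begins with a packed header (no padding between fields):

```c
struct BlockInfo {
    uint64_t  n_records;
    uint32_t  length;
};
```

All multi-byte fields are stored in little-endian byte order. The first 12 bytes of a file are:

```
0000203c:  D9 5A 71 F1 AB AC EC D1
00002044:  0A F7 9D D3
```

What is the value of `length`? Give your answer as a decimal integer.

3550344970

`length` follows `n_records` (8 bytes), so it starts at byte offset 8 and occupies 4 bytes.
Bytes at offsets 8..11: 0A F7 9D D3.
Little-endian: lowest address holds the least-significant byte.
Reassemble most-significant byte first: D3 9D F7 0A → 0xD39DF70A.
0xD39DF70A = 3550344970.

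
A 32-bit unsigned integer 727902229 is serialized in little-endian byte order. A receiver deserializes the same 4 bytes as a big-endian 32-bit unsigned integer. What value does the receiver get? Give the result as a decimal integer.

727902229 in 32-bit hexadecimal is 0x2B62E815.
Stored little-endian, the bytes at ascending addresses are 15 E8 62 2B.
Read back as big-endian, the last byte is least significant, giving 0x15E8622B.
0x15E8622B = 367551019.

367551019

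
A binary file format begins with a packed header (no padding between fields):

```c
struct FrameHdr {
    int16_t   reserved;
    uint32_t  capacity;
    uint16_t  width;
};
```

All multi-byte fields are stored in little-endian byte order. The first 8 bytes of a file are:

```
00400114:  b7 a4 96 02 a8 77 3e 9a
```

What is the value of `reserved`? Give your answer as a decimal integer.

`reserved` is the first field, at byte offset 0, occupying 2 bytes.
Bytes at offsets 0..1: B7 A4.
Little-endian: lowest address holds the least-significant byte.
Reassemble most-significant byte first: A4 B7 → 0xA4B7.
Top bit is set, so as a signed 16-bit value this is 0xA4B7 − 2^16 = -23369.

-23369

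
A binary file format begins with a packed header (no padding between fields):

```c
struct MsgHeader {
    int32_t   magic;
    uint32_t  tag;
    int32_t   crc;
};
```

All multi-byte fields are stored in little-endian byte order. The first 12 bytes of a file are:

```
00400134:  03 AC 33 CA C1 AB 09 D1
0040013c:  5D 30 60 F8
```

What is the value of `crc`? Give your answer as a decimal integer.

-127913891

`crc` follows `magic` (4 B), `tag` (4 B), so it starts at offset 4 + 4 = 8 and occupies 4 bytes.
Bytes at offsets 8..11: 5D 30 60 F8.
Little-endian stores the least-significant byte at the lowest address.
Reassemble most-significant byte first: F8 60 30 5D → 0xF860305D.
Top bit is set, so as a signed 32-bit value this is 0xF860305D − 2^32 = -127913891.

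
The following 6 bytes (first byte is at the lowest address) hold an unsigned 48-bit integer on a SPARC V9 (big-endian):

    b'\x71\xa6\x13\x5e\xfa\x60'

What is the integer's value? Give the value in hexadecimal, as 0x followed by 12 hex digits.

Big-endian: lowest address holds the most-significant byte.
The bytes are already most-significant first: 0x71A6135EFA60.

0x71A6135EFA60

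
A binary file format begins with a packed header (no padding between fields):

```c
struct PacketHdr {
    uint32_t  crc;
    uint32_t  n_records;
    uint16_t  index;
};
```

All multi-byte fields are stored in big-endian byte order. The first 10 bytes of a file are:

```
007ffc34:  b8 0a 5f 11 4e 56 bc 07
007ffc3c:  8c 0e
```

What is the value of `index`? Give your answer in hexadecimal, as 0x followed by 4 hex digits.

`index` follows `crc` (4 B), `n_records` (4 B), so it starts at offset 4 + 4 = 8 and occupies 2 bytes.
Bytes at offsets 8..9: 8C 0E.
Big-endian stores the most-significant byte at the lowest address.
The bytes are already most-significant first: 0x8C0E.

0x8C0E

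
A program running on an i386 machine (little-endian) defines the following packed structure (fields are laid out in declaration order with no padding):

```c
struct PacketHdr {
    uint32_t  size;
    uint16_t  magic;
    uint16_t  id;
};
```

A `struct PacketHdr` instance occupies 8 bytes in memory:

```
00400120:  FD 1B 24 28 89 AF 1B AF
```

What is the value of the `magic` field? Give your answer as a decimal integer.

44937

`magic` follows `size` (4 bytes), so it starts at byte offset 4 and occupies 2 bytes.
Bytes at offsets 4..5: 89 AF.
Little-endian stores the least-significant byte at the lowest address.
Reassemble most-significant byte first: AF 89 → 0xAF89.
0xAF89 = 44937.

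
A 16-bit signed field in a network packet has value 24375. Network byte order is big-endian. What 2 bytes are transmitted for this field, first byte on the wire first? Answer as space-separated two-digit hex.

24375 in hexadecimal, padded to 16 bits, is 0x5F37.
Split into bytes (most-significant first): 5F 37.
Big-endian stores the most-significant byte at the lowest address.
So the memory order matches the most-significant-first order: 5F 37.

5F 37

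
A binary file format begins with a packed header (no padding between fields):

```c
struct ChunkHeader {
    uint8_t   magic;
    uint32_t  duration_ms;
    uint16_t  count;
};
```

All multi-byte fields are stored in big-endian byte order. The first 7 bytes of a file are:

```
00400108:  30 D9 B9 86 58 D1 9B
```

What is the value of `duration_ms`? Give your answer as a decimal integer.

3652814424

`duration_ms` follows `magic` (1 byte), so it starts at byte offset 1 and occupies 4 bytes.
Bytes at offsets 1..4: D9 B9 86 58.
In big-endian order the high byte comes first in memory.
The bytes are already most-significant first: 0xD9B98658.
0xD9B98658 = 3652814424.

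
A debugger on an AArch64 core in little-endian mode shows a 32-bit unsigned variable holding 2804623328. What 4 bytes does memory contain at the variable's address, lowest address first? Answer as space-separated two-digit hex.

2804623328 in hexadecimal, padded to 32 bits, is 0xA72B27E0.
Split into bytes (most-significant first): A7 2B 27 E0.
Little-endian: lowest address holds the least-significant byte.
So at ascending addresses the bytes are E0 27 2B A7.

E0 27 2B A7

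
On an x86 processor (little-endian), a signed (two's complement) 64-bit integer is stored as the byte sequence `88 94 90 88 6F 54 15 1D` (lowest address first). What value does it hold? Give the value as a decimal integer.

In little-endian order the low byte comes first in memory.
Reassemble most-significant byte first: 1D 15 54 6F 88 90 94 88 → 0x1D15546F88909488.
0x1D15546F88909488 = 2095674039620113544.

2095674039620113544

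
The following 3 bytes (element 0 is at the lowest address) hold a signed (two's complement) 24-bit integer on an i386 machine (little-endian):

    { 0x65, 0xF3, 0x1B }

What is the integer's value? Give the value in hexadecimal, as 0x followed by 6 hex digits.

0x1BF365

In little-endian order the low byte comes first in memory.
Reassemble most-significant byte first: 1B F3 65 → 0x1BF365.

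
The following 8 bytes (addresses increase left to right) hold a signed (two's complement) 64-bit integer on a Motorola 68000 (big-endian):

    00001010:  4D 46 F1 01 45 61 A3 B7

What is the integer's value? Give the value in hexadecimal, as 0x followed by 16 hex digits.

In big-endian order the high byte comes first in memory.
The bytes are already most-significant first: 0x4D46F1014561A3B7.

0x4D46F1014561A3B7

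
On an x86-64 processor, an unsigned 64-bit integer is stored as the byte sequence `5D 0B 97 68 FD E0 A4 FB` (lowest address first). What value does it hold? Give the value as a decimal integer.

18132865378686536541

Little-endian stores the least-significant byte at the lowest address.
Reassemble most-significant byte first: FB A4 E0 FD 68 97 0B 5D → 0xFBA4E0FD68970B5D.
0xFBA4E0FD68970B5D = 18132865378686536541.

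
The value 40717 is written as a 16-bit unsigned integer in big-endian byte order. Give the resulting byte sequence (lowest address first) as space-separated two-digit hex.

9F 0D

40717 in hexadecimal, padded to 16 bits, is 0x9F0D.
Split into bytes (most-significant first): 9F 0D.
In big-endian order the high byte comes first in memory.
So the memory order matches the most-significant-first order: 9F 0D.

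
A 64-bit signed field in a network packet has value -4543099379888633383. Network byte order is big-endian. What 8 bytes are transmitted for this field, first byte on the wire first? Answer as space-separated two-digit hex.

C0 F3 AB 2F 32 70 C9 D9

Two's complement of -4543099379888633383 in 64 bits: 4543099379888633383 = 0x3F0C54D0CD8F3627; invert → 0xC0F3AB2F3270C9D8; add 1 → 0xC0F3AB2F3270C9D9.
Split into bytes (most-significant first): C0 F3 AB 2F 32 70 C9 D9.
Big-endian: lowest address holds the most-significant byte.
So the memory order matches the most-significant-first order: C0 F3 AB 2F 32 70 C9 D9.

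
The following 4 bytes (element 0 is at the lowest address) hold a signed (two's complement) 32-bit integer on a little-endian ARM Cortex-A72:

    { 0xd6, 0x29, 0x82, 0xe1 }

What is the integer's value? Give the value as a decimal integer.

Little-endian: lowest address holds the least-significant byte.
Reassemble most-significant byte first: E1 82 29 D6 → 0xE18229D6.
Top bit is set, so as a signed 32-bit value this is 0xE18229D6 − 2^32 = -511563306.

-511563306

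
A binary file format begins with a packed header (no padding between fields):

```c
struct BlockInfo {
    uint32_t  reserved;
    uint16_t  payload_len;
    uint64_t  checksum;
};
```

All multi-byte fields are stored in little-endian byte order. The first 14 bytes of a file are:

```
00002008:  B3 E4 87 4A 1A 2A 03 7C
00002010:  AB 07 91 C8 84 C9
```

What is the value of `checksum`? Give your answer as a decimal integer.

14520951623773813763

`checksum` follows `reserved` (4 B), `payload_len` (2 B), so it starts at offset 4 + 2 = 6 and occupies 8 bytes.
Bytes at offsets 6..13: 03 7C AB 07 91 C8 84 C9.
Little-endian stores the least-significant byte at the lowest address.
Reassemble most-significant byte first: C9 84 C8 91 07 AB 7C 03 → 0xC984C89107AB7C03.
0xC984C89107AB7C03 = 14520951623773813763.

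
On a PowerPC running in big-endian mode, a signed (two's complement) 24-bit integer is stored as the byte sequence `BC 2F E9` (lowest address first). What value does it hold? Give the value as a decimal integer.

-4444183

In big-endian order the high byte comes first in memory.
The bytes are already most-significant first: 0xBC2FE9.
Top bit is set, so as a signed 24-bit value this is 0xBC2FE9 − 2^24 = -4444183.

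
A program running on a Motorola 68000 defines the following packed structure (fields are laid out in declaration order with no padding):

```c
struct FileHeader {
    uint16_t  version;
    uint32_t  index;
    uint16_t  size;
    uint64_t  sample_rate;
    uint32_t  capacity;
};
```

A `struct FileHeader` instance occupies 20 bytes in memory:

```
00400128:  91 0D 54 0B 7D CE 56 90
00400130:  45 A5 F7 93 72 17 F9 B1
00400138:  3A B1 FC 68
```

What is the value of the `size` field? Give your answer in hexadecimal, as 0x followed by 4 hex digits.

0x5690

`size` follows `version` (2 B), `index` (4 B), so it starts at offset 2 + 4 = 6 and occupies 2 bytes.
Bytes at offsets 6..7: 56 90.
Big-endian: lowest address holds the most-significant byte.
The bytes are already most-significant first: 0x5690.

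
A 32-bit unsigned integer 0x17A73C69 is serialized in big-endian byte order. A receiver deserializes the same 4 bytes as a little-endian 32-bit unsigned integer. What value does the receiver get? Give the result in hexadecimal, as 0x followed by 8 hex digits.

Stored big-endian, the bytes at ascending addresses are 17 A7 3C 69.
Read back as little-endian, the first byte is least significant, giving 0x693CA717.

0x693CA717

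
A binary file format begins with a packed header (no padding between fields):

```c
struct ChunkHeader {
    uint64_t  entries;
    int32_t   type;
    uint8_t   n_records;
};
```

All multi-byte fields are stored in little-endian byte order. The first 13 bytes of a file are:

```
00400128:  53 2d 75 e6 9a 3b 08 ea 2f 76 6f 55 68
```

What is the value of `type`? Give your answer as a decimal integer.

`type` follows `entries` (8 bytes), so it starts at byte offset 8 and occupies 4 bytes.
Bytes at offsets 8..11: 2F 76 6F 55.
Little-endian: lowest address holds the least-significant byte.
Reassemble most-significant byte first: 55 6F 76 2F → 0x556F762F.
0x556F762F = 1433368111.

1433368111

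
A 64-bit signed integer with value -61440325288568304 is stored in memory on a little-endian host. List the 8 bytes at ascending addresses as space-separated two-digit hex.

Two's complement of -61440325288568304 in 64 bits: 61440325288568304 = 0x00DA47A67BB5A5F0; invert → 0xFF25B859844A5A0F; add 1 → 0xFF25B859844A5A10.
Split into bytes (most-significant first): FF 25 B8 59 84 4A 5A 10.
Little-endian: lowest address holds the least-significant byte.
So at ascending addresses the bytes are 10 5A 4A 84 59 B8 25 FF.

10 5A 4A 84 59 B8 25 FF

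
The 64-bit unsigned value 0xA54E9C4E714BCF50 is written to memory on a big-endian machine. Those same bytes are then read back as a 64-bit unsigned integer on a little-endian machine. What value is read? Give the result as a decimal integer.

5822955793235594917

Stored big-endian, the bytes at ascending addresses are A5 4E 9C 4E 71 4B CF 50.
Read back as little-endian, the first byte is least significant, giving 0x50CF4B714E9C4EA5.
0x50CF4B714E9C4EA5 = 5822955793235594917.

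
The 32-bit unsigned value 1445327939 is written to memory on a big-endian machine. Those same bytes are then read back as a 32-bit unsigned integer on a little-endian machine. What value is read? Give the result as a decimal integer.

1445327939 in 32-bit hexadecimal is 0x5625F443.
Stored big-endian, the bytes at ascending addresses are 56 25 F4 43.
Read back as little-endian, the first byte is least significant, giving 0x43F42556.
0x43F42556 = 1140073814.

1140073814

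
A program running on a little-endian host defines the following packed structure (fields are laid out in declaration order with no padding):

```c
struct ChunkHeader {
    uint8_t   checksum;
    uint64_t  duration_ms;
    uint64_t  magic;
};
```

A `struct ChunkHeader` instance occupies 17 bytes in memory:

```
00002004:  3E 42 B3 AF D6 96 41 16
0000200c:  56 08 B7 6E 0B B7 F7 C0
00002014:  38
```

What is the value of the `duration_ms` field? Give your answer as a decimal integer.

`duration_ms` follows `checksum` (1 byte), so it starts at byte offset 1 and occupies 8 bytes.
Bytes at offsets 1..8: 42 B3 AF D6 96 41 16 56.
Little-endian: lowest address holds the least-significant byte.
Reassemble most-significant byte first: 56 16 41 96 D6 AF B3 42 → 0x56164196D6AFB342.
0x56164196D6AFB342 = 6203217652852175682.

6203217652852175682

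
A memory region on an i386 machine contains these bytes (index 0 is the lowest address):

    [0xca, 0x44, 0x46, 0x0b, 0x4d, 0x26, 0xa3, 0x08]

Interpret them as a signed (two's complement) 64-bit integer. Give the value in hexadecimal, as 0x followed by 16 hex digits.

0x08A3264D0B4644CA

Little-endian stores the least-significant byte at the lowest address.
Reassemble most-significant byte first: 08 A3 26 4D 0B 46 44 CA → 0x08A3264D0B4644CA.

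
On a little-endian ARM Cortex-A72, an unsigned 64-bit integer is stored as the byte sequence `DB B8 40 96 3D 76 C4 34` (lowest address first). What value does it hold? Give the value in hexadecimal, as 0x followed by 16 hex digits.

In little-endian order the low byte comes first in memory.
Reassemble most-significant byte first: 34 C4 76 3D 96 40 B8 DB → 0x34C4763D9640B8DB.

0x34C4763D9640B8DB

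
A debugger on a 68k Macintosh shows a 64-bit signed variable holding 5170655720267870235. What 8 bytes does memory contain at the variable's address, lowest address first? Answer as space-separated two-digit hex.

5170655720267870235 in hexadecimal, padded to 64 bits, is 0x47C1DBFB7668701B.
Split into bytes (most-significant first): 47 C1 DB FB 76 68 70 1B.
Big-endian stores the most-significant byte at the lowest address.
So the memory order matches the most-significant-first order: 47 C1 DB FB 76 68 70 1B.

47 C1 DB FB 76 68 70 1B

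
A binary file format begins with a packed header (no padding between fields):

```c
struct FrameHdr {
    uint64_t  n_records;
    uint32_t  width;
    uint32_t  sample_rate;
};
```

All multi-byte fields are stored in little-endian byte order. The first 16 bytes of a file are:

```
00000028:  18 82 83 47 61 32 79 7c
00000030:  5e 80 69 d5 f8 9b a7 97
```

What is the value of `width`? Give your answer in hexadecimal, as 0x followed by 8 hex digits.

`width` follows `n_records` (8 bytes), so it starts at byte offset 8 and occupies 4 bytes.
Bytes at offsets 8..11: 5E 80 69 D5.
Little-endian: lowest address holds the least-significant byte.
Reassemble most-significant byte first: D5 69 80 5E → 0xD569805E.

0xD569805E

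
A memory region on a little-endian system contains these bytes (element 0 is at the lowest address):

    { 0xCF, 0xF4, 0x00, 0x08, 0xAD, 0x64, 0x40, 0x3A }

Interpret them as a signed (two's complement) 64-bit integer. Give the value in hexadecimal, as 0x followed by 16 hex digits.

0x3A4064AD0800F4CF

In little-endian order the low byte comes first in memory.
Reassemble most-significant byte first: 3A 40 64 AD 08 00 F4 CF → 0x3A4064AD0800F4CF.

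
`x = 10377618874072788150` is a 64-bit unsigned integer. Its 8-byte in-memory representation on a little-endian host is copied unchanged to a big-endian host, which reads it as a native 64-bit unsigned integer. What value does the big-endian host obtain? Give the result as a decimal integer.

13145021099265033360

10377618874072788150 in 64-bit hexadecimal is 0x9004B5620B7F6CB6.
Stored little-endian, the bytes at ascending addresses are B6 6C 7F 0B 62 B5 04 90.
Read back as big-endian, the last byte is least significant, giving 0xB66C7F0B62B50490.
0xB66C7F0B62B50490 = 13145021099265033360.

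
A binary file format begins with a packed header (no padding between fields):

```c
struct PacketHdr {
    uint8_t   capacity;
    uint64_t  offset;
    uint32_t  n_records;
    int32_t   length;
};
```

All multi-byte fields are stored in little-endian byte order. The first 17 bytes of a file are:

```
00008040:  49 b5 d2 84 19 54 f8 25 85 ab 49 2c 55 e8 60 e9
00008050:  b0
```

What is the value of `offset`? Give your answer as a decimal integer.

9594347621271786165

`offset` follows `capacity` (1 byte), so it starts at byte offset 1 and occupies 8 bytes.
Bytes at offsets 1..8: B5 D2 84 19 54 F8 25 85.
In little-endian order the low byte comes first in memory.
Reassemble most-significant byte first: 85 25 F8 54 19 84 D2 B5 → 0x8525F8541984D2B5.
0x8525F8541984D2B5 = 9594347621271786165.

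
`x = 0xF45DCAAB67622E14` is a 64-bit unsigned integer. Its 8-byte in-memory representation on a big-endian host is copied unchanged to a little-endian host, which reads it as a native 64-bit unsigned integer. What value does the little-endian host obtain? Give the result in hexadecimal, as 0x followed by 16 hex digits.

Stored big-endian, the bytes at ascending addresses are F4 5D CA AB 67 62 2E 14.
Read back as little-endian, the first byte is least significant, giving 0x142E6267ABCA5DF4.

0x142E6267ABCA5DF4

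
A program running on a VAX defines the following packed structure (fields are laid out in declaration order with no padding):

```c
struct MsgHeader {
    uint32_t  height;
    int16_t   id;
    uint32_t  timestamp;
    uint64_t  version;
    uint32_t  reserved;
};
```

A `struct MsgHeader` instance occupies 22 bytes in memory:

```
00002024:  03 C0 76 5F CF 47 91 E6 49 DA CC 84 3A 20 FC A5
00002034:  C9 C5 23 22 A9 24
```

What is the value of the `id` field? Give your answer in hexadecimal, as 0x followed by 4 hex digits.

0x47CF

`id` follows `height` (4 bytes), so it starts at byte offset 4 and occupies 2 bytes.
Bytes at offsets 4..5: CF 47.
Little-endian stores the least-significant byte at the lowest address.
Reassemble most-significant byte first: 47 CF → 0x47CF.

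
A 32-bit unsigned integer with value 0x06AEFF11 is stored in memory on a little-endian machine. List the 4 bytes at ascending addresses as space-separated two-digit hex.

Split into bytes (most-significant first): 06 AE FF 11.
In little-endian order the low byte comes first in memory.
So at ascending addresses the bytes are 11 FF AE 06.

11 FF AE 06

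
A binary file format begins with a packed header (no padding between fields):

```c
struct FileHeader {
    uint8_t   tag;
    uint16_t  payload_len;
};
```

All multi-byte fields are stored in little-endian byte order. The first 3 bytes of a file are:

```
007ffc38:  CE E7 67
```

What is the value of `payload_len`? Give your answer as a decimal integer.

26599

`payload_len` follows `tag` (1 byte), so it starts at byte offset 1 and occupies 2 bytes.
Bytes at offsets 1..2: E7 67.
In little-endian order the low byte comes first in memory.
Reassemble most-significant byte first: 67 E7 → 0x67E7.
0x67E7 = 26599.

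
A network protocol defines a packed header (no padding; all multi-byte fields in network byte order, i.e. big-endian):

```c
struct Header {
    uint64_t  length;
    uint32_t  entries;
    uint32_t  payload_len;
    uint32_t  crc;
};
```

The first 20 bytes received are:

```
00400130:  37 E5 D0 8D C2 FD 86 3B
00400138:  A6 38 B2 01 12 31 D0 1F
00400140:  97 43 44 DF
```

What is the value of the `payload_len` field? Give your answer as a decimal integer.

305254431

`payload_len` follows `length` (8 B), `entries` (4 B), so it starts at offset 8 + 4 = 12 and occupies 4 bytes.
Bytes at offsets 12..15: 12 31 D0 1F.
Big-endian stores the most-significant byte at the lowest address.
The bytes are already most-significant first: 0x1231D01F.
0x1231D01F = 305254431.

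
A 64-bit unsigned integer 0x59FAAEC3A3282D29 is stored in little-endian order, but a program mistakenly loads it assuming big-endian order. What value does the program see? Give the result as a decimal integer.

Stored little-endian, the bytes at ascending addresses are 29 2D 28 A3 C3 AE FA 59.
Read back as big-endian, the last byte is least significant, giving 0x292D28A3C3AEFA59.
0x292D28A3C3AEFA59 = 2967072413334829657.

2967072413334829657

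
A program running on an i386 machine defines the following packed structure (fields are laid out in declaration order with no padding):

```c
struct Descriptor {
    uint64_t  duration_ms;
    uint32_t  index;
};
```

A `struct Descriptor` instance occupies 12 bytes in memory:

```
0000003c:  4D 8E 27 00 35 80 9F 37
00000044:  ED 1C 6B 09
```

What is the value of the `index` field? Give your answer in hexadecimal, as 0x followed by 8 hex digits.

0x096B1CED

`index` follows `duration_ms` (8 bytes), so it starts at byte offset 8 and occupies 4 bytes.
Bytes at offsets 8..11: ED 1C 6B 09.
Little-endian stores the least-significant byte at the lowest address.
Reassemble most-significant byte first: 09 6B 1C ED → 0x096B1CED.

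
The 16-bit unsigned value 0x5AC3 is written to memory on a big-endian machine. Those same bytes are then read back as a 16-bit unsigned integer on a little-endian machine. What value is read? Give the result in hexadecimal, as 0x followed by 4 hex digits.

Stored big-endian, the bytes at ascending addresses are 5A C3.
Read back as little-endian, the first byte is least significant, giving 0xC35A.

0xC35A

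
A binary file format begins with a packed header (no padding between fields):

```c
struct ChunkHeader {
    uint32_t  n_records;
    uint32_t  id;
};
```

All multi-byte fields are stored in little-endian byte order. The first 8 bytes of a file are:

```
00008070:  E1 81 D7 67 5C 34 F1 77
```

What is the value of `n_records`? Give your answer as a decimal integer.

`n_records` is the first field, at byte offset 0, occupying 4 bytes.
Bytes at offsets 0..3: E1 81 D7 67.
Little-endian: lowest address holds the least-significant byte.
Reassemble most-significant byte first: 67 D7 81 E1 → 0x67D781E1.
0x67D781E1 = 1742176737.

1742176737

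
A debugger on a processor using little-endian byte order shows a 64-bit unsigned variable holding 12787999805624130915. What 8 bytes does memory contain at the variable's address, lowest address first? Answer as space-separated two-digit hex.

12787999805624130915 in hexadecimal, padded to 64 bits, is 0xB1781A11C9FD9D63.
Split into bytes (most-significant first): B1 78 1A 11 C9 FD 9D 63.
In little-endian order the low byte comes first in memory.
So at ascending addresses the bytes are 63 9D FD C9 11 1A 78 B1.

63 9D FD C9 11 1A 78 B1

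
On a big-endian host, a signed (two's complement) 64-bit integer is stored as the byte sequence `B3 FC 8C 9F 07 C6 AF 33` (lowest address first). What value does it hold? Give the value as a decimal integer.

In big-endian order the high byte comes first in memory.
The bytes are already most-significant first: 0xB3FC8C9F07C6AF33.
Top bit is set, so as a signed 64-bit value this is 0xB3FC8C9F07C6AF33 − 2^64 = -5477348432131215565.

-5477348432131215565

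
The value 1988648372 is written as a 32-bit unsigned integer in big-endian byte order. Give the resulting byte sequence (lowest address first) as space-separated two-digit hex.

76 88 5D B4

1988648372 in hexadecimal, padded to 32 bits, is 0x76885DB4.
Split into bytes (most-significant first): 76 88 5D B4.
Big-endian stores the most-significant byte at the lowest address.
So the memory order matches the most-significant-first order: 76 88 5D B4.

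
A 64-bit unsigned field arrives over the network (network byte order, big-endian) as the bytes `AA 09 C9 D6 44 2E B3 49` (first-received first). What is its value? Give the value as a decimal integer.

12252546183342240585

Big-endian: lowest address holds the most-significant byte.
The bytes are already most-significant first: 0xAA09C9D6442EB349.
0xAA09C9D6442EB349 = 12252546183342240585.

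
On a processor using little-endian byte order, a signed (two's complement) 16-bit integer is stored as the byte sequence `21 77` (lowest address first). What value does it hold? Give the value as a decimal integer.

30497

In little-endian order the low byte comes first in memory.
Reassemble most-significant byte first: 77 21 → 0x7721.
0x7721 = 30497.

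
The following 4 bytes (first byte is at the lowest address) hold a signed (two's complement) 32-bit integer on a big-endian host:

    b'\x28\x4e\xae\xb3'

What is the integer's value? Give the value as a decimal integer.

Big-endian: lowest address holds the most-significant byte.
The bytes are already most-significant first: 0x284EAEB3.
0x284EAEB3 = 676245171.

676245171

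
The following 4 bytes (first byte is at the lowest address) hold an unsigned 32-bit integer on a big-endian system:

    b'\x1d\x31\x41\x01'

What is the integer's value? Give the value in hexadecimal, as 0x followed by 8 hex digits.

0x1D314101

In big-endian order the high byte comes first in memory.
The bytes are already most-significant first: 0x1D314101.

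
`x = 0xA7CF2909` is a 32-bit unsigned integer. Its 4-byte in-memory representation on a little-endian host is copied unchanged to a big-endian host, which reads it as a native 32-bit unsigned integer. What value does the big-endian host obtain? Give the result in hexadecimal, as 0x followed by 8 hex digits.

Stored little-endian, the bytes at ascending addresses are 09 29 CF A7.
Read back as big-endian, the last byte is least significant, giving 0x0929CFA7.

0x0929CFA7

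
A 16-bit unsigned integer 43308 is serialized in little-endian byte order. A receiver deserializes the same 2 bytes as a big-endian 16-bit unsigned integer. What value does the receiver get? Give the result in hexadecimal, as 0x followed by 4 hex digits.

0x2CA9

43308 in 16-bit hexadecimal is 0xA92C.
Stored little-endian, the bytes at ascending addresses are 2C A9.
Read back as big-endian, the last byte is least significant, giving 0x2CA9.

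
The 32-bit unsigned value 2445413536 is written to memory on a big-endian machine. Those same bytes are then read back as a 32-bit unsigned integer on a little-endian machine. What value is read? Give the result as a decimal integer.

2685190801

2445413536 in 32-bit hexadecimal is 0x91C20CA0.
Stored big-endian, the bytes at ascending addresses are 91 C2 0C A0.
Read back as little-endian, the first byte is least significant, giving 0xA00CC291.
0xA00CC291 = 2685190801.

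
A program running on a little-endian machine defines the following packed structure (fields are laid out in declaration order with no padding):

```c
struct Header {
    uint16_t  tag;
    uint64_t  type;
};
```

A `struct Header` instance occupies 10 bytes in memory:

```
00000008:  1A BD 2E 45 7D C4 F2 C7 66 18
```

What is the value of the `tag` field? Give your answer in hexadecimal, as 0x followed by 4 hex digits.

`tag` is the first field, at byte offset 0, occupying 2 bytes.
Bytes at offsets 0..1: 1A BD.
In little-endian order the low byte comes first in memory.
Reassemble most-significant byte first: BD 1A → 0xBD1A.

0xBD1A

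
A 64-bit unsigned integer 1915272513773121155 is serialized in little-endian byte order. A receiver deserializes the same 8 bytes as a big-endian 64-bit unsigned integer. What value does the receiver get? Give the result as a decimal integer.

1915272513773121155 in 64-bit hexadecimal is 0x1A946A3427842E83.
Stored little-endian, the bytes at ascending addresses are 83 2E 84 27 34 6A 94 1A.
Read back as big-endian, the last byte is least significant, giving 0x832E8427346A941A.
0x832E8427346A941A = 9452637971815240730.

9452637971815240730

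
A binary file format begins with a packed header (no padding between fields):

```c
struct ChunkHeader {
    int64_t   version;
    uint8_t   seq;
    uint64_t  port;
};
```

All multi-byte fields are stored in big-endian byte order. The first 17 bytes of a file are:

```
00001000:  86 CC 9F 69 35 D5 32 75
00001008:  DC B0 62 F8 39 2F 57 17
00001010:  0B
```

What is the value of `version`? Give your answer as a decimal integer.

`version` is the first field, at byte offset 0, occupying 8 bytes.
Bytes at offsets 0..7: 86 CC 9F 69 35 D5 32 75.
Big-endian: lowest address holds the most-significant byte.
The bytes are already most-significant first: 0x86CC9F6935D53275.
Top bit is set, so as a signed 64-bit value this is 0x86CC9F6935D53275 − 2^64 = -8733430303154687371.

-8733430303154687371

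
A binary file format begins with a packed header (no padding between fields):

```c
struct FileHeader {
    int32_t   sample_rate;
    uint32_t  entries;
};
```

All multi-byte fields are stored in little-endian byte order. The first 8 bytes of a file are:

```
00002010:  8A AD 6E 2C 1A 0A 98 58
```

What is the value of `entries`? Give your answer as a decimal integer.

1486359066

`entries` follows `sample_rate` (4 bytes), so it starts at byte offset 4 and occupies 4 bytes.
Bytes at offsets 4..7: 1A 0A 98 58.
Little-endian stores the least-significant byte at the lowest address.
Reassemble most-significant byte first: 58 98 0A 1A → 0x58980A1A.
0x58980A1A = 1486359066.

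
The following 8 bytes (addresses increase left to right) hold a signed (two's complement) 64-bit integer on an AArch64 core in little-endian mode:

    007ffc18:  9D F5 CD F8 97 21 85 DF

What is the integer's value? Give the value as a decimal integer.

In little-endian order the low byte comes first in memory.
Reassemble most-significant byte first: DF 85 21 97 F8 CD F5 9D → 0xDF852197F8CDF59D.
Top bit is set, so as a signed 64-bit value this is 0xDF852197F8CDF59D − 2^64 = -2340427494751079011.

-2340427494751079011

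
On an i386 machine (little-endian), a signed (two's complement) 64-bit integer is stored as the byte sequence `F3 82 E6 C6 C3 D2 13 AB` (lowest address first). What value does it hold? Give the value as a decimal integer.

-6119315730368920845

Little-endian: lowest address holds the least-significant byte.
Reassemble most-significant byte first: AB 13 D2 C3 C6 E6 82 F3 → 0xAB13D2C3C6E682F3.
Top bit is set, so as a signed 64-bit value this is 0xAB13D2C3C6E682F3 − 2^64 = -6119315730368920845.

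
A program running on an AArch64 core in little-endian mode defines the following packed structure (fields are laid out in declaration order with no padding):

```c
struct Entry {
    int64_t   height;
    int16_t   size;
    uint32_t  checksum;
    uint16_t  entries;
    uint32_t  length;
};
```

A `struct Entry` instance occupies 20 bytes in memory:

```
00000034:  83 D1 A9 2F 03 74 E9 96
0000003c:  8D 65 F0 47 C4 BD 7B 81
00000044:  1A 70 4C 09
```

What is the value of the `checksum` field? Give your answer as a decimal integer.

3183757296

`checksum` follows `height` (8 B), `size` (2 B), so it starts at offset 8 + 2 = 10 and occupies 4 bytes.
Bytes at offsets 10..13: F0 47 C4 BD.
Little-endian: lowest address holds the least-significant byte.
Reassemble most-significant byte first: BD C4 47 F0 → 0xBDC447F0.
0xBDC447F0 = 3183757296.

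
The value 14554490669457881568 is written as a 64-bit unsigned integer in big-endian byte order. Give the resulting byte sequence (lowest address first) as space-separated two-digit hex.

C9 FB F0 26 9F C6 39 E0

14554490669457881568 in hexadecimal, padded to 64 bits, is 0xC9FBF0269FC639E0.
Split into bytes (most-significant first): C9 FB F0 26 9F C6 39 E0.
Big-endian stores the most-significant byte at the lowest address.
So the memory order matches the most-significant-first order: C9 FB F0 26 9F C6 39 E0.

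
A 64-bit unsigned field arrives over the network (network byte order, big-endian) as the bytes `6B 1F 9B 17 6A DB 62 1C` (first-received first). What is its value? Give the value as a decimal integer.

7719058811215634972

Big-endian: lowest address holds the most-significant byte.
The bytes are already most-significant first: 0x6B1F9B176ADB621C.
0x6B1F9B176ADB621C = 7719058811215634972.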